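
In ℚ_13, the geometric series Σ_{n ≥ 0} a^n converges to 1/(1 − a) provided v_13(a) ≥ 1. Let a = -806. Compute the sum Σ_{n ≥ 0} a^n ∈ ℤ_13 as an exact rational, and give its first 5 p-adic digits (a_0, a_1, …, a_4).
Σ a^n = 1/(1 − a) = 1/807;  first 5 digits = (1, 3, 4, 10, 9)

v_13(a) = 1 ≥ 1, so the series converges in ℤ_13 to 1/(1 − a) = 1/(1 − (-806)) = 1/807. Expand this rational in ℤ_13: compute digits iteratively via d_i = x_i mod 13, x_{i+1} = (x_i − d_i)/13. The first 5 digits are (1, 3, 4, 10, 9).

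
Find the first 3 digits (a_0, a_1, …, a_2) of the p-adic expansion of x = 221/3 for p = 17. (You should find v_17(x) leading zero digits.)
(a_0, …, a_2) = (0, 10, 11)

v_17(221/3) = 1, so a_0 = ... = a_0 = 0. Factor out: x = 17^1 · u with u = 13/3 a unit in ℤ_17. Expand u iteratively via a_{v+i} = u_i mod 17, u_{i+1} = (u_i − a_{v+i})/17:
  u_0 = 13/3;  a_1 = 10;  u_1 = (u_0 − 10)/17 = -1/3
  u_1 = -1/3;  a_2 = 11;  u_2 = (u_1 − 11)/17 = -2/3
Digits: (0, 10, 11).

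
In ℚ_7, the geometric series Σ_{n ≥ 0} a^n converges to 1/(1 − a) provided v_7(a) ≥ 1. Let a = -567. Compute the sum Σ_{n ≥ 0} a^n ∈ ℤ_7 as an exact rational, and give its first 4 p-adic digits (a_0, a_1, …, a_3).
Σ a^n = 1/(1 − a) = 1/568;  first 4 digits = (1, 3, 4, 3)

v_7(a) = 1 ≥ 1, so the series converges in ℤ_7 to 1/(1 − a) = 1/(1 − (-567)) = 1/568. Expand this rational in ℤ_7: compute digits iteratively via d_i = x_i mod 7, x_{i+1} = (x_i − d_i)/7. The first 4 digits are (1, 3, 4, 3).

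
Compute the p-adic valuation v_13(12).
v_13(12) = 0

v_13(n) is the largest exponent k such that 13^k divides n. Factor out: 12 = 13^0 · 12. (Sign doesn't affect v_p.) So v_13(12) = 0.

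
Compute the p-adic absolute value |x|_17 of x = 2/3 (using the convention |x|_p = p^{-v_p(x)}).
|2/3|_17 = 1

Step 1 — compute v_17(x) by factoring powers of 17 out of the numerator and denominator: v_17(2/3) = 0. Step 2 — apply |x|_p = p^{-v_p(x)} = 17^{0} = 1.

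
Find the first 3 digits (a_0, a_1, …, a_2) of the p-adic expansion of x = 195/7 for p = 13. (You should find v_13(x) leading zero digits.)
(a_0, …, a_2) = (0, 4, 11)

v_13(195/7) = 1, so a_0 = ... = a_0 = 0. Factor out: x = 13^1 · u with u = 15/7 a unit in ℤ_13. Expand u iteratively via a_{v+i} = u_i mod 13, u_{i+1} = (u_i − a_{v+i})/13:
  u_0 = 15/7;  a_1 = 4;  u_1 = (u_0 − 4)/13 = -1/7
  u_1 = -1/7;  a_2 = 11;  u_2 = (u_1 − 11)/13 = -6/7
Digits: (0, 4, 11).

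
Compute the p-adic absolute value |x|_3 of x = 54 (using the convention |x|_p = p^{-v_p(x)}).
|54|_3 = 1/27

Step 1 — compute v_3(x) by factoring powers of 3 out of the numerator and denominator: v_3(54) = 3. Step 2 — apply |x|_p = p^{-v_p(x)} = 3^{-3} = 1/27.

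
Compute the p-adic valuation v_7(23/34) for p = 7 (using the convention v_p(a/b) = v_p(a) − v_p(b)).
v_7(23/34) = 0

Factor powers of 7 from the numerator and denominator of the reduced fraction: 23 = 7^0 · 23 and 34 = 7^0 · 34. Apply v_p(a/b) = v_p(a) − v_p(b): v_7(23/34) = 0 − 0 = 0.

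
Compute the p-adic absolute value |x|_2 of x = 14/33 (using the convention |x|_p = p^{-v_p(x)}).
|14/33|_2 = 1/2

Step 1 — compute v_2(x) by factoring powers of 2 out of the numerator and denominator: v_2(14/33) = 1. Step 2 — apply |x|_p = p^{-v_p(x)} = 2^{-1} = 1/2.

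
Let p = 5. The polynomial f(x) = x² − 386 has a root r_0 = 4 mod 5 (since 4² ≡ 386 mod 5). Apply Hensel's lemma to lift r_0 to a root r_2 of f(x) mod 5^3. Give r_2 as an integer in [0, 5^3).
r_2 = 69 (mod 125)

Hensel's recurrence: r_{i+1} = r_i − f(r_i)·(f′(r_i))^{-1} mod 5^{i+2}, with f′(x) = 2x. Iterate:
  r_0 = 4 (mod 5)
  r_1 = 19 (mod 25)
  r_2 = 69 (mod 125)
Final: r_2 = 69, and one checks f(r_2) ≡ 0 mod 5^3.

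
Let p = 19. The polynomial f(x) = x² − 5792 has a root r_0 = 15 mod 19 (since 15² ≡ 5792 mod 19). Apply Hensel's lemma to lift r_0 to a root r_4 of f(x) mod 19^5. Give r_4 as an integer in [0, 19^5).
r_4 = 1302484 (mod 2476099)

Hensel's recurrence: r_{i+1} = r_i − f(r_i)·(f′(r_i))^{-1} mod 19^{i+2}, with f′(x) = 2x. Iterate:
  r_0 = 15 (mod 19)
  r_1 = 357 (mod 361)
  r_2 = 6133 (mod 6859)
  r_3 = 129595 (mod 130321)
  r_4 = 1302484 (mod 2476099)
Final: r_4 = 1302484, and one checks f(r_4) ≡ 0 mod 19^5.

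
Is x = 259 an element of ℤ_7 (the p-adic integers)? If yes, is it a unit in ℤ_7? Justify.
x ∈ ℤ_7 but not a unit; v_7(x) = 1 > 0

ℤ_7 = {x ∈ ℚ_7 : v_7(x) ≥ 0} and ℤ_7^× = {x ∈ ℤ_7 : v_7(x) = 0}. Here v_7(259) = v_7(num) − v_7(den) = 1; compare against these criteria.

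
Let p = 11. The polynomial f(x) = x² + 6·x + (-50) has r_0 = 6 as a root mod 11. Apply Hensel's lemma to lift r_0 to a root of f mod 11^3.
r_2 = 798 (mod 1331)

Hensel: r_{i+1} = r_i − f(r_i)·(f′(r_i))^{-1} mod 11^{i+2}, f′(x) = 2x + 6. Iterate:
  r_0 = 6 (mod 11)
  r_1 = 72 (mod 121)
  r_2 = 798 (mod 1331)
Final: r = 798 satisfies f(r) ≡ 0 mod 11^3.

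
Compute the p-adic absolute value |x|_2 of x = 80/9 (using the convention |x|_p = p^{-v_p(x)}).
|80/9|_2 = 1/16

Step 1 — compute v_2(x) by factoring powers of 2 out of the numerator and denominator: v_2(80/9) = 4. Step 2 — apply |x|_p = p^{-v_p(x)} = 2^{-4} = 1/16.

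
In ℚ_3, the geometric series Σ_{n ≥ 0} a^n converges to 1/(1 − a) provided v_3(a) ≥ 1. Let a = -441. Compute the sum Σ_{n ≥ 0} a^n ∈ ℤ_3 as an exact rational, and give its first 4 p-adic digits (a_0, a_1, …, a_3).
Σ a^n = 1/(1 − a) = 1/442;  first 4 digits = (1, 0, 2, 1)

v_3(a) = 2 ≥ 1, so the series converges in ℤ_3 to 1/(1 − a) = 1/(1 − (-441)) = 1/442. Expand this rational in ℤ_3: compute digits iteratively via d_i = x_i mod 3, x_{i+1} = (x_i − d_i)/3. The first 4 digits are (1, 0, 2, 1).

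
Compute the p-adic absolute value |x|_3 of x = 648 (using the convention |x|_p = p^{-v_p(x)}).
|648|_3 = 1/81

Step 1 — compute v_3(x) by factoring powers of 3 out of the numerator and denominator: v_3(648) = 4. Step 2 — apply |x|_p = p^{-v_p(x)} = 3^{-4} = 1/81.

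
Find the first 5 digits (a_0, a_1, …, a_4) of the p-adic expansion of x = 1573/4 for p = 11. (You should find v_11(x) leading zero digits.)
(a_0, …, a_4) = (0, 0, 6, 8, 2)

v_11(1573/4) = 2, so a_0 = ... = a_1 = 0. Factor out: x = 11^2 · u with u = 13/4 a unit in ℤ_11. Expand u iteratively via a_{v+i} = u_i mod 11, u_{i+1} = (u_i − a_{v+i})/11:
  u_0 = 13/4;  a_2 = 6;  u_1 = (u_0 − 6)/11 = -1/4
  u_1 = -1/4;  a_3 = 8;  u_2 = (u_1 − 8)/11 = -3/4
  u_2 = -3/4;  a_4 = 2;  u_3 = (u_2 − 2)/11 = -1/4
Digits: (0, 0, 6, 8, 2).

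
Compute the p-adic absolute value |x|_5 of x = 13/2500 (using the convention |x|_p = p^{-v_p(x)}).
|13/2500|_5 = 625

Step 1 — compute v_5(x) by factoring powers of 5 out of the numerator and denominator: v_5(13/2500) = -4. Step 2 — apply |x|_p = p^{-v_p(x)} = 5^{4} = 625.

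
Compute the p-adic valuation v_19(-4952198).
v_19(-4952198) = 5

v_19(n) is the largest exponent k such that 19^k divides n. Factor out: -4952198 = -19^5 · 2. (Sign doesn't affect v_p.) So v_19(-4952198) = 5.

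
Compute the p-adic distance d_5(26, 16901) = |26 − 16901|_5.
d_5(26, 16901) = 1/625

Step 1 — x − y = 26 − 16901 = -16875. Step 2 — v_5(-16875) = 4 (factor: -16875 = −(5^4 · 27); the sign does not affect v_p). Step 3 — |x − y|_5 = 5^{-4} = 1/625.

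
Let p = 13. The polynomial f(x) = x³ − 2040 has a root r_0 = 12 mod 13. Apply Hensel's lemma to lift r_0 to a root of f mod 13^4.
r_3 = 7045 (mod 28561)

Hensel: r_{i+1} = r_i − f(r_i)/f′(r_i) mod 13^{i+2}, where f′(x) = 3x². Iterate:
  r_0 = 12 (mod 13)
  r_1 = 116 (mod 169)
  r_2 = 454 (mod 2197)
  r_3 = 7045 (mod 28561)
Final: r = 7045 with f(r) ≡ 0 mod 13^4.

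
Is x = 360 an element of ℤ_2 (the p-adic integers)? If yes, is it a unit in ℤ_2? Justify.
x ∈ ℤ_2 but not a unit; v_2(x) = 3 > 0

ℤ_2 = {x ∈ ℚ_2 : v_2(x) ≥ 0} and ℤ_2^× = {x ∈ ℤ_2 : v_2(x) = 0}. Here v_2(360) = v_2(num) − v_2(den) = 3; compare against these criteria.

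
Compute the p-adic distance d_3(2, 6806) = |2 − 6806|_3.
d_3(2, 6806) = 1/243

Step 1 — x − y = 2 − 6806 = -6804. Step 2 — v_3(-6804) = 5 (factor: -6804 = −(3^5 · 28); the sign does not affect v_p). Step 3 — |x − y|_3 = 3^{-5} = 1/243.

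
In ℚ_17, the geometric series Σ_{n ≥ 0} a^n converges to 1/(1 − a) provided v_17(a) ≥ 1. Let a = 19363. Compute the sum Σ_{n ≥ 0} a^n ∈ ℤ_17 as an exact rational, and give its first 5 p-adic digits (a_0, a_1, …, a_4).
Σ a^n = 1/(1 − a) = -1/19362;  first 5 digits = (1, 0, 16, 3, 1)

v_17(a) = 2 ≥ 1, so the series converges in ℤ_17 to 1/(1 − a) = 1/(1 − 19363) = -1/19362. Expand this rational in ℤ_17: compute digits iteratively via d_i = x_i mod 17, x_{i+1} = (x_i − d_i)/17. The first 5 digits are (1, 0, 16, 3, 1).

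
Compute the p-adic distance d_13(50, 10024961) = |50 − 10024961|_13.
d_13(50, 10024961) = 1/371293

Step 1 — x − y = 50 − 10024961 = -10024911. Step 2 — v_13(-10024911) = 5 (factor: -10024911 = −(13^5 · 27); the sign does not affect v_p). Step 3 — |x − y|_13 = 13^{-5} = 1/371293.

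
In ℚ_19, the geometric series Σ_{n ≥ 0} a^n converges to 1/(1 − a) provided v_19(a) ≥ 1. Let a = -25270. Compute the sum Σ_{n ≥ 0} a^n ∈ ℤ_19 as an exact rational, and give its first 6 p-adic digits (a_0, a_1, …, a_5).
Σ a^n = 1/(1 − a) = 1/25271;  first 6 digits = (1, 0, 6, 15, 16, 10)

v_19(a) = 2 ≥ 1, so the series converges in ℤ_19 to 1/(1 − a) = 1/(1 − (-25270)) = 1/25271. Expand this rational in ℤ_19: compute digits iteratively via d_i = x_i mod 19, x_{i+1} = (x_i − d_i)/19. The first 6 digits are (1, 0, 6, 15, 16, 10).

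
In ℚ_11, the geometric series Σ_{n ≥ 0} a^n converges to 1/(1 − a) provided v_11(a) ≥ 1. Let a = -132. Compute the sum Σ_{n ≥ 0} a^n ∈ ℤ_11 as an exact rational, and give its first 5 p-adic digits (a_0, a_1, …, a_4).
Σ a^n = 1/(1 − a) = 1/133;  first 5 digits = (1, 10, 10, 0, 10)

v_11(a) = 1 ≥ 1, so the series converges in ℤ_11 to 1/(1 − a) = 1/(1 − (-132)) = 1/133. Expand this rational in ℤ_11: compute digits iteratively via d_i = x_i mod 11, x_{i+1} = (x_i − d_i)/11. The first 5 digits are (1, 10, 10, 0, 10).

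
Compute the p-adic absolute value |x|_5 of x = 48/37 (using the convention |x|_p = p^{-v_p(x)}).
|48/37|_5 = 1

Step 1 — compute v_5(x) by factoring powers of 5 out of the numerator and denominator: v_5(48/37) = 0. Step 2 — apply |x|_p = p^{-v_p(x)} = 5^{0} = 1.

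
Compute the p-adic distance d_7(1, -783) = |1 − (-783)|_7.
d_7(1, -783) = 1/49

Step 1 — x − y = 1 − (-783) = 784. Step 2 — v_7(784) = 2 (factor: 784 = (7^2 · 16); the sign does not affect v_p). Step 3 — |x − y|_7 = 7^{-2} = 1/49.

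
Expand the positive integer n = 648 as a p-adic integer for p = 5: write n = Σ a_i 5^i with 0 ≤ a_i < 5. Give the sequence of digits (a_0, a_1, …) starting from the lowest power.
(a_0, a_1, …) = (3, 4, 0, 0, 1)

Repeated division by 5 gives the digits low-to-high: 648 = 3 + 4·5^1 + 1·5^4. Digit sequence: (3, 4, 0, 0, 1).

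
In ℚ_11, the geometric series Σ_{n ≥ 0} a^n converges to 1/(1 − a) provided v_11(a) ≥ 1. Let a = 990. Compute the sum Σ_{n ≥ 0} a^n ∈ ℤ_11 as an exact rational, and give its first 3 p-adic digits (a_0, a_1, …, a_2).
Σ a^n = 1/(1 − a) = -1/989;  first 3 digits = (1, 2, 1)

v_11(a) = 1 ≥ 1, so the series converges in ℤ_11 to 1/(1 − a) = 1/(1 − 990) = -1/989. Expand this rational in ℤ_11: compute digits iteratively via d_i = x_i mod 11, x_{i+1} = (x_i − d_i)/11. The first 3 digits are (1, 2, 1).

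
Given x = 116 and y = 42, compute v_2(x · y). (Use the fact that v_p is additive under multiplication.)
v_2(4872) = 3

v_p(x) = 2 (factor: 116 = 2^2 · 29); v_p(y) = 1 (factor: 42 = 2^1 · 21). Additivity: v_p(xy) = v_p(x) + v_p(y) = 2 + 1 = 3. (Direct check: xy = 4872 = 2^3 · (609).)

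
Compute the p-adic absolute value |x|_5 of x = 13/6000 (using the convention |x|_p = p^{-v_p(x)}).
|13/6000|_5 = 125

Step 1 — compute v_5(x) by factoring powers of 5 out of the numerator and denominator: v_5(13/6000) = -3. Step 2 — apply |x|_p = p^{-v_p(x)} = 5^{3} = 125.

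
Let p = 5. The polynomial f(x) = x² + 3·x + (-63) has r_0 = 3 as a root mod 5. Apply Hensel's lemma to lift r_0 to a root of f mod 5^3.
r_2 = 33 (mod 125)

Hensel: r_{i+1} = r_i − f(r_i)·(f′(r_i))^{-1} mod 5^{i+2}, f′(x) = 2x + 3. Iterate:
  r_0 = 3 (mod 5)
  r_1 = 8 (mod 25)
  r_2 = 33 (mod 125)
Final: r = 33 satisfies f(r) ≡ 0 mod 5^3.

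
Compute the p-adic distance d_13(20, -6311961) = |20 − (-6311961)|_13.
d_13(20, -6311961) = 1/371293

Step 1 — x − y = 20 − (-6311961) = 6311981. Step 2 — v_13(6311981) = 5 (factor: 6311981 = (13^5 · 17); the sign does not affect v_p). Step 3 — |x − y|_13 = 13^{-5} = 1/371293.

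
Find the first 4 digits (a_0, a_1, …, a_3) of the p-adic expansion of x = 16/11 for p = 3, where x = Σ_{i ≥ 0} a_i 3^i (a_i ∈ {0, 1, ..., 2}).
(a_0, …, a_3) = (2, 2, 2, 1)

v_3(16/11) = 0 (numerator and denominator both coprime to 3), so x ∈ ℤ_3^×. Compute digits iteratively via a_i = x_i mod 3, x_{i+1} = (x_i − a_i)/3, with x_0 = x:
  x_0 = 16/11;  a_0 = 2;  x_1 = (x_0 − 2)/3 = -2/11
  x_1 = -2/11;  a_1 = 2;  x_2 = (x_1 − 2)/3 = -8/11
  x_2 = -8/11;  a_2 = 2;  x_3 = (x_2 − 2)/3 = -10/11
  x_3 = -10/11;  a_3 = 1;  x_4 = (x_3 − 1)/3 = -7/11
Digits: (2, 2, 2, 1).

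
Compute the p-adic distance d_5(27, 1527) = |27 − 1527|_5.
d_5(27, 1527) = 1/125

Step 1 — x − y = 27 − 1527 = -1500. Step 2 — v_5(-1500) = 3 (factor: -1500 = −(5^3 · 12); the sign does not affect v_p). Step 3 — |x − y|_5 = 5^{-3} = 1/125.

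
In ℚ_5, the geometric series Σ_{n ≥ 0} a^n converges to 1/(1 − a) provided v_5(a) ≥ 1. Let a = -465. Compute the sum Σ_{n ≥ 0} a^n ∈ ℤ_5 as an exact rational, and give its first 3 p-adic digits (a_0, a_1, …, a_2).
Σ a^n = 1/(1 − a) = 1/466;  first 3 digits = (1, 2, 0)

v_5(a) = 1 ≥ 1, so the series converges in ℤ_5 to 1/(1 − a) = 1/(1 − (-465)) = 1/466. Expand this rational in ℤ_5: compute digits iteratively via d_i = x_i mod 5, x_{i+1} = (x_i − d_i)/5. The first 3 digits are (1, 2, 0).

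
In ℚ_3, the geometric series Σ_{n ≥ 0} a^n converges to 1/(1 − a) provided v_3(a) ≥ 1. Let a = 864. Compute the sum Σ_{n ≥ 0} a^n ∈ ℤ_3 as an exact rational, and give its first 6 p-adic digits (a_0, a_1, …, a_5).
Σ a^n = 1/(1 − a) = -1/863;  first 6 digits = (1, 0, 0, 2, 1, 0)

v_3(a) = 3 ≥ 1, so the series converges in ℤ_3 to 1/(1 − a) = 1/(1 − 864) = -1/863. Expand this rational in ℤ_3: compute digits iteratively via d_i = x_i mod 3, x_{i+1} = (x_i − d_i)/3. The first 6 digits are (1, 0, 0, 2, 1, 0).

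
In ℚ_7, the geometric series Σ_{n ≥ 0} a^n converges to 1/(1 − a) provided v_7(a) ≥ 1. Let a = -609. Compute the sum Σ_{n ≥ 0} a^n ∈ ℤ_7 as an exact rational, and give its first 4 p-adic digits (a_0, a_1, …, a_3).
Σ a^n = 1/(1 − a) = 1/610;  first 4 digits = (1, 4, 3, 2)

v_7(a) = 1 ≥ 1, so the series converges in ℤ_7 to 1/(1 − a) = 1/(1 − (-609)) = 1/610. Expand this rational in ℤ_7: compute digits iteratively via d_i = x_i mod 7, x_{i+1} = (x_i − d_i)/7. The first 4 digits are (1, 4, 3, 2).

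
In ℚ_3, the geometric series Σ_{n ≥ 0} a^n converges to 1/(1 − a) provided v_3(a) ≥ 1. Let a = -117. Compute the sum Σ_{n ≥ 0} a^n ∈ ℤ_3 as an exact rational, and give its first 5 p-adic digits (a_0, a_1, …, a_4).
Σ a^n = 1/(1 − a) = 1/118;  first 5 digits = (1, 0, 2, 1, 2)

v_3(a) = 2 ≥ 1, so the series converges in ℤ_3 to 1/(1 − a) = 1/(1 − (-117)) = 1/118. Expand this rational in ℤ_3: compute digits iteratively via d_i = x_i mod 3, x_{i+1} = (x_i − d_i)/3. The first 5 digits are (1, 0, 2, 1, 2).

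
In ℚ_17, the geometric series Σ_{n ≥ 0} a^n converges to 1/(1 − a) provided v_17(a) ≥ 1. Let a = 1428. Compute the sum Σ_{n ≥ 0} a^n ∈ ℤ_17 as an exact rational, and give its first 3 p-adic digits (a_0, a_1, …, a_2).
Σ a^n = 1/(1 − a) = -1/1427;  first 3 digits = (1, 16, 5)

v_17(a) = 1 ≥ 1, so the series converges in ℤ_17 to 1/(1 − a) = 1/(1 − 1428) = -1/1427. Expand this rational in ℤ_17: compute digits iteratively via d_i = x_i mod 17, x_{i+1} = (x_i − d_i)/17. The first 3 digits are (1, 16, 5).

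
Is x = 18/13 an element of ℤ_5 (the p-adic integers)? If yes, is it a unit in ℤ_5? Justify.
x ∈ ℤ_5^× (unit); v_5(x) = 0

ℤ_5 = {x ∈ ℚ_5 : v_5(x) ≥ 0} and ℤ_5^× = {x ∈ ℤ_5 : v_5(x) = 0}. Here v_5(18/13) = v_5(num) − v_5(den) = 0; compare against these criteria.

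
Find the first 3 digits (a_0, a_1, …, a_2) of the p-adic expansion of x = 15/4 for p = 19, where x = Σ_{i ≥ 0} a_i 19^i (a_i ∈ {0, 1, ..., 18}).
(a_0, …, a_2) = (18, 4, 14)

v_19(15/4) = 0 (numerator and denominator both coprime to 19), so x ∈ ℤ_19^×. Compute digits iteratively via a_i = x_i mod 19, x_{i+1} = (x_i − a_i)/19, with x_0 = x:
  x_0 = 15/4;  a_0 = 18;  x_1 = (x_0 − 18)/19 = -3/4
  x_1 = -3/4;  a_1 = 4;  x_2 = (x_1 − 4)/19 = -1/4
  x_2 = -1/4;  a_2 = 14;  x_3 = (x_2 − 14)/19 = -3/4
Digits: (18, 4, 14).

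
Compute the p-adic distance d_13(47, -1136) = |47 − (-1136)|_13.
d_13(47, -1136) = 1/169

Step 1 — x − y = 47 − (-1136) = 1183. Step 2 — v_13(1183) = 2 (factor: 1183 = (13^2 · 7); the sign does not affect v_p). Step 3 — |x − y|_13 = 13^{-2} = 1/169.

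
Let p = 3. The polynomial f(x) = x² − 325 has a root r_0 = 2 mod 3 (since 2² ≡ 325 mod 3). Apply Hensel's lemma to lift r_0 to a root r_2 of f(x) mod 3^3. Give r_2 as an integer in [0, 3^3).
r_2 = 26 (mod 27)

Hensel's recurrence: r_{i+1} = r_i − f(r_i)·(f′(r_i))^{-1} mod 3^{i+2}, with f′(x) = 2x. Iterate:
  r_0 = 2 (mod 3)
  r_1 = 8 (mod 9)
  r_2 = 26 (mod 27)
Final: r_2 = 26, and one checks f(r_2) ≡ 0 mod 3^3.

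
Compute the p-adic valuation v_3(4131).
v_3(4131) = 5

v_3(n) is the largest exponent k such that 3^k divides n. Factor out: 4131 = 3^5 · 17. (Sign doesn't affect v_p.) So v_3(4131) = 5.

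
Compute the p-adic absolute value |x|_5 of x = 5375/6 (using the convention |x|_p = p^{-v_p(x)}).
|5375/6|_5 = 1/125

Step 1 — compute v_5(x) by factoring powers of 5 out of the numerator and denominator: v_5(5375/6) = 3. Step 2 — apply |x|_p = p^{-v_p(x)} = 5^{-3} = 1/125.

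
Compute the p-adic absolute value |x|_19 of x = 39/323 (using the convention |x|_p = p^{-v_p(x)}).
|39/323|_19 = 19

Step 1 — compute v_19(x) by factoring powers of 19 out of the numerator and denominator: v_19(39/323) = -1. Step 2 — apply |x|_p = p^{-v_p(x)} = 19^{1} = 19.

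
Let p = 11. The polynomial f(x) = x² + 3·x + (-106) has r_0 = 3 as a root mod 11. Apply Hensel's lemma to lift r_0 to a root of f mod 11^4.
r_3 = 2016 (mod 14641)

Hensel: r_{i+1} = r_i − f(r_i)·(f′(r_i))^{-1} mod 11^{i+2}, f′(x) = 2x + 3. Iterate:
  r_0 = 3 (mod 11)
  r_1 = 80 (mod 121)
  r_2 = 685 (mod 1331)
  r_3 = 2016 (mod 14641)
Final: r = 2016 satisfies f(r) ≡ 0 mod 11^4.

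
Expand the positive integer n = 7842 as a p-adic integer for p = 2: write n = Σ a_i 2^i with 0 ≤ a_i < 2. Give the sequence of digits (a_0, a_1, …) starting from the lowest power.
(a_0, a_1, …) = (0, 1, 0, 0, 0, 1, 0, 1, 0, 1, 1, 1, 1)

Repeated division by 2 gives the digits low-to-high: 7842 = 1·2^1 + 1·2^5 + 1·2^7 + 1·2^9 + 1·2^10 + 1·2^11 + 1·2^12. Digit sequence: (0, 1, 0, 0, 0, 1, 0, 1, 0, 1, 1, 1, 1).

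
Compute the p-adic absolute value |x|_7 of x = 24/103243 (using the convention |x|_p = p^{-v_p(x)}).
|24/103243|_7 = 2401

Step 1 — compute v_7(x) by factoring powers of 7 out of the numerator and denominator: v_7(24/103243) = -4. Step 2 — apply |x|_p = p^{-v_p(x)} = 7^{4} = 2401.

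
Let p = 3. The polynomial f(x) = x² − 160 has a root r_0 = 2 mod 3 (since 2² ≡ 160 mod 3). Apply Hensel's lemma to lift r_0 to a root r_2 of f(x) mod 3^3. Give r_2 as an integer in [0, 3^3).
r_2 = 5 (mod 27)

Hensel's recurrence: r_{i+1} = r_i − f(r_i)·(f′(r_i))^{-1} mod 3^{i+2}, with f′(x) = 2x. Iterate:
  r_0 = 2 (mod 3)
  r_1 = 5 (mod 9)
  r_2 = 5 (mod 27)
Final: r_2 = 5, and one checks f(r_2) ≡ 0 mod 3^3.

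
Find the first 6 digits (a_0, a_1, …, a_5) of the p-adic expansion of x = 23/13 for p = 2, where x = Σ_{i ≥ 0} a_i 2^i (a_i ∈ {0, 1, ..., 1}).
(a_0, …, a_5) = (1, 1, 0, 0, 1, 1)

v_2(23/13) = 0 (numerator and denominator both coprime to 2), so x ∈ ℤ_2^×. Compute digits iteratively via a_i = x_i mod 2, x_{i+1} = (x_i − a_i)/2, with x_0 = x:
  x_0 = 23/13;  a_0 = 1;  x_1 = (x_0 − 1)/2 = 5/13
  x_1 = 5/13;  a_1 = 1;  x_2 = (x_1 − 1)/2 = -4/13
  x_2 = -4/13;  a_2 = 0;  x_3 = (x_2 − 0)/2 = -2/13
  x_3 = -2/13;  a_3 = 0;  x_4 = (x_3 − 0)/2 = -1/13
  x_4 = -1/13;  a_4 = 1;  x_5 = (x_4 − 1)/2 = -7/13
  x_5 = -7/13;  a_5 = 1;  x_6 = (x_5 − 1)/2 = -10/13
Digits: (1, 1, 0, 0, 1, 1).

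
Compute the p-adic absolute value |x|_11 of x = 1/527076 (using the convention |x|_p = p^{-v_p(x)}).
|1/527076|_11 = 14641

Step 1 — compute v_11(x) by factoring powers of 11 out of the numerator and denominator: v_11(1/527076) = -4. Step 2 — apply |x|_p = p^{-v_p(x)} = 11^{4} = 14641.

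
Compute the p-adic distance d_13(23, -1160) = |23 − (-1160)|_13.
d_13(23, -1160) = 1/169

Step 1 — x − y = 23 − (-1160) = 1183. Step 2 — v_13(1183) = 2 (factor: 1183 = (13^2 · 7); the sign does not affect v_p). Step 3 — |x − y|_13 = 13^{-2} = 1/169.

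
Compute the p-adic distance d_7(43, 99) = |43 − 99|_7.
d_7(43, 99) = 1/7

Step 1 — x − y = 43 − 99 = -56. Step 2 — v_7(-56) = 1 (factor: -56 = −(7^1 · 8); the sign does not affect v_p). Step 3 — |x − y|_7 = 7^{-1} = 1/7.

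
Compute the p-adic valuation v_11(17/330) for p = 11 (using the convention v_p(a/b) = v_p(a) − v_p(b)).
v_11(17/330) = -1

Factor powers of 11 from the numerator and denominator of the reduced fraction: 17 = 11^0 · 17 and 330 = 11^1 · 30. Apply v_p(a/b) = v_p(a) − v_p(b): v_11(17/330) = 0 − 1 = -1.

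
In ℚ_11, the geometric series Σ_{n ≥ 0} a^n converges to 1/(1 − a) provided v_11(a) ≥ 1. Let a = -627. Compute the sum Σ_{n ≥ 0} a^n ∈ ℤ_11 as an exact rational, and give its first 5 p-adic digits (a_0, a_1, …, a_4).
Σ a^n = 1/(1 − a) = 1/628;  first 5 digits = (1, 9, 9, 0, 4)

v_11(a) = 1 ≥ 1, so the series converges in ℤ_11 to 1/(1 − a) = 1/(1 − (-627)) = 1/628. Expand this rational in ℤ_11: compute digits iteratively via d_i = x_i mod 11, x_{i+1} = (x_i − d_i)/11. The first 5 digits are (1, 9, 9, 0, 4).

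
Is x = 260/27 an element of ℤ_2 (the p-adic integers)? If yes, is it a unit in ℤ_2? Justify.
x ∈ ℤ_2 but not a unit; v_2(x) = 2 > 0

ℤ_2 = {x ∈ ℚ_2 : v_2(x) ≥ 0} and ℤ_2^× = {x ∈ ℤ_2 : v_2(x) = 0}. Here v_2(260/27) = v_2(num) − v_2(den) = 2; compare against these criteria.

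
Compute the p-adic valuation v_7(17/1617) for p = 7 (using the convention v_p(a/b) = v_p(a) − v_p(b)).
v_7(17/1617) = -2

Factor powers of 7 from the numerator and denominator of the reduced fraction: 17 = 7^0 · 17 and 1617 = 7^2 · 33. Apply v_p(a/b) = v_p(a) − v_p(b): v_7(17/1617) = 0 − 2 = -2.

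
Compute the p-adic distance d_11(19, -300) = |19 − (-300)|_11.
d_11(19, -300) = 1/11

Step 1 — x − y = 19 − (-300) = 319. Step 2 — v_11(319) = 1 (factor: 319 = (11^1 · 29); the sign does not affect v_p). Step 3 — |x − y|_11 = 11^{-1} = 1/11.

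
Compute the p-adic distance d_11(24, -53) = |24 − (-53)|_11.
d_11(24, -53) = 1/11

Step 1 — x − y = 24 − (-53) = 77. Step 2 — v_11(77) = 1 (factor: 77 = (11^1 · 7); the sign does not affect v_p). Step 3 — |x − y|_11 = 11^{-1} = 1/11.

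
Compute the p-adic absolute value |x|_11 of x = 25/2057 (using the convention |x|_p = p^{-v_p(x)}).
|25/2057|_11 = 121

Step 1 — compute v_11(x) by factoring powers of 11 out of the numerator and denominator: v_11(25/2057) = -2. Step 2 — apply |x|_p = p^{-v_p(x)} = 11^{2} = 121.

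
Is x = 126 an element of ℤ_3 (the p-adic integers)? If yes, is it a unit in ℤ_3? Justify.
x ∈ ℤ_3 but not a unit; v_3(x) = 2 > 0

ℤ_3 = {x ∈ ℚ_3 : v_3(x) ≥ 0} and ℤ_3^× = {x ∈ ℤ_3 : v_3(x) = 0}. Here v_3(126) = v_3(num) − v_3(den) = 2; compare against these criteria.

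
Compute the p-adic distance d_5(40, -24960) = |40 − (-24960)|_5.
d_5(40, -24960) = 1/3125

Step 1 — x − y = 40 − (-24960) = 25000. Step 2 — v_5(25000) = 5 (factor: 25000 = (5^5 · 8); the sign does not affect v_p). Step 3 — |x − y|_5 = 5^{-5} = 1/3125.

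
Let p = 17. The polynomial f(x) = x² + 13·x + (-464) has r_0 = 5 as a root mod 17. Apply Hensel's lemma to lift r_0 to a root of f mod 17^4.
r_3 = 83492 (mod 83521)

Hensel: r_{i+1} = r_i − f(r_i)·(f′(r_i))^{-1} mod 17^{i+2}, f′(x) = 2x + 13. Iterate:
  r_0 = 5 (mod 17)
  r_1 = 260 (mod 289)
  r_2 = 4884 (mod 4913)
  r_3 = 83492 (mod 83521)
Final: r = 83492 satisfies f(r) ≡ 0 mod 17^4.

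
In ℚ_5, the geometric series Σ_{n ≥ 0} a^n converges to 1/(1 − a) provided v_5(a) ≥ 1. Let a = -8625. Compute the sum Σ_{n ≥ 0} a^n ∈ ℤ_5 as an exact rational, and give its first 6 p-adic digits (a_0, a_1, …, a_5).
Σ a^n = 1/(1 − a) = 1/8626;  first 6 digits = (1, 0, 0, 1, 1, 2)

v_5(a) = 3 ≥ 1, so the series converges in ℤ_5 to 1/(1 − a) = 1/(1 − (-8625)) = 1/8626. Expand this rational in ℤ_5: compute digits iteratively via d_i = x_i mod 5, x_{i+1} = (x_i − d_i)/5. The first 6 digits are (1, 0, 0, 1, 1, 2).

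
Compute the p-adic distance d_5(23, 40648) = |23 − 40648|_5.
d_5(23, 40648) = 1/3125

Step 1 — x − y = 23 − 40648 = -40625. Step 2 — v_5(-40625) = 5 (factor: -40625 = −(5^5 · 13); the sign does not affect v_p). Step 3 — |x − y|_5 = 5^{-5} = 1/3125.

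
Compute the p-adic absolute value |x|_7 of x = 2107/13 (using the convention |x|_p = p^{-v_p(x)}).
|2107/13|_7 = 1/49

Step 1 — compute v_7(x) by factoring powers of 7 out of the numerator and denominator: v_7(2107/13) = 2. Step 2 — apply |x|_p = p^{-v_p(x)} = 7^{-2} = 1/49.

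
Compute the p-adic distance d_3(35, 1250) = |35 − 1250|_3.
d_3(35, 1250) = 1/243

Step 1 — x − y = 35 − 1250 = -1215. Step 2 — v_3(-1215) = 5 (factor: -1215 = −(3^5 · 5); the sign does not affect v_p). Step 3 — |x − y|_3 = 3^{-5} = 1/243.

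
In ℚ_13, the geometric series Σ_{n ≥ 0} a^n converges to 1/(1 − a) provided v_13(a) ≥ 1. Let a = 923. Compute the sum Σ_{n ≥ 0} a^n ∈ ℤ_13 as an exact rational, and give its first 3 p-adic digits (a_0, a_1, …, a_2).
Σ a^n = 1/(1 − a) = -1/922;  first 3 digits = (1, 6, 2)

v_13(a) = 1 ≥ 1, so the series converges in ℤ_13 to 1/(1 − a) = 1/(1 − 923) = -1/922. Expand this rational in ℤ_13: compute digits iteratively via d_i = x_i mod 13, x_{i+1} = (x_i − d_i)/13. The first 3 digits are (1, 6, 2).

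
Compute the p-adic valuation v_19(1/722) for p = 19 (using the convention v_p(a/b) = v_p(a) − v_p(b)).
v_19(1/722) = -2

Factor powers of 19 from the numerator and denominator of the reduced fraction: 1 = 19^0 · 1 and 722 = 19^2 · 2. Apply v_p(a/b) = v_p(a) − v_p(b): v_19(1/722) = 0 − 2 = -2.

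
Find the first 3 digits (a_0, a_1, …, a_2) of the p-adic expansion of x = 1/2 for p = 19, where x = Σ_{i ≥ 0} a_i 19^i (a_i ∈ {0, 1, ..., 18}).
(a_0, …, a_2) = (10, 9, 9)

v_19(1/2) = 0 (numerator and denominator both coprime to 19), so x ∈ ℤ_19^×. Compute digits iteratively via a_i = x_i mod 19, x_{i+1} = (x_i − a_i)/19, with x_0 = x:
  x_0 = 1/2;  a_0 = 10;  x_1 = (x_0 − 10)/19 = -1/2
  x_1 = -1/2;  a_1 = 9;  x_2 = (x_1 − 9)/19 = -1/2
  x_2 = -1/2;  a_2 = 9;  x_3 = (x_2 − 9)/19 = -1/2
Digits: (10, 9, 9).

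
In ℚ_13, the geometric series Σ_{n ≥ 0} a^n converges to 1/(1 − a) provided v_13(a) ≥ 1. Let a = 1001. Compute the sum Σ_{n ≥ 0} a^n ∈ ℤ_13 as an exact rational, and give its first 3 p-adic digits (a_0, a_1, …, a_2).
Σ a^n = 1/(1 − a) = -1/1000;  first 3 digits = (1, 12, 6)

v_13(a) = 1 ≥ 1, so the series converges in ℤ_13 to 1/(1 − a) = 1/(1 − 1001) = -1/1000. Expand this rational in ℤ_13: compute digits iteratively via d_i = x_i mod 13, x_{i+1} = (x_i − d_i)/13. The first 3 digits are (1, 12, 6).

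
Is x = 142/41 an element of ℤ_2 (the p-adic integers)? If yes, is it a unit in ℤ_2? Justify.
x ∈ ℤ_2 but not a unit; v_2(x) = 1 > 0

ℤ_2 = {x ∈ ℚ_2 : v_2(x) ≥ 0} and ℤ_2^× = {x ∈ ℤ_2 : v_2(x) = 0}. Here v_2(142/41) = v_2(num) − v_2(den) = 1; compare against these criteria.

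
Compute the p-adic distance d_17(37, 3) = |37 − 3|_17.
d_17(37, 3) = 1/17

Step 1 — x − y = 37 − 3 = 34. Step 2 — v_17(34) = 1 (factor: 34 = (17^1 · 2); the sign does not affect v_p). Step 3 — |x − y|_17 = 17^{-1} = 1/17.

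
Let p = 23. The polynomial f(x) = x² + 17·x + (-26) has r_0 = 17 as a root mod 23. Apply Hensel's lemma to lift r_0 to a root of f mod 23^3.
r_2 = 11333 (mod 12167)

Hensel: r_{i+1} = r_i − f(r_i)·(f′(r_i))^{-1} mod 23^{i+2}, f′(x) = 2x + 17. Iterate:
  r_0 = 17 (mod 23)
  r_1 = 224 (mod 529)
  r_2 = 11333 (mod 12167)
Final: r = 11333 satisfies f(r) ≡ 0 mod 23^3.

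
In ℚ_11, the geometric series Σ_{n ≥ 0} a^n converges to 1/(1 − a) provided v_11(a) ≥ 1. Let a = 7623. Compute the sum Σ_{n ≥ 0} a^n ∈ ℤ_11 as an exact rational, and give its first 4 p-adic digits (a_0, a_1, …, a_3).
Σ a^n = 1/(1 − a) = -1/7622;  first 4 digits = (1, 0, 8, 5)

v_11(a) = 2 ≥ 1, so the series converges in ℤ_11 to 1/(1 − a) = 1/(1 − 7623) = -1/7622. Expand this rational in ℤ_11: compute digits iteratively via d_i = x_i mod 11, x_{i+1} = (x_i − d_i)/11. The first 4 digits are (1, 0, 8, 5).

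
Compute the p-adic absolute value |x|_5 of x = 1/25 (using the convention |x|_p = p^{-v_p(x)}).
|1/25|_5 = 25

Step 1 — compute v_5(x) by factoring powers of 5 out of the numerator and denominator: v_5(1/25) = -2. Step 2 — apply |x|_p = p^{-v_p(x)} = 5^{2} = 25.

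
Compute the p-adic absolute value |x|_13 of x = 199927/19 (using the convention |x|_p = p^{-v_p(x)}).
|199927/19|_13 = 1/28561

Step 1 — compute v_13(x) by factoring powers of 13 out of the numerator and denominator: v_13(199927/19) = 4. Step 2 — apply |x|_p = p^{-v_p(x)} = 13^{-4} = 1/28561.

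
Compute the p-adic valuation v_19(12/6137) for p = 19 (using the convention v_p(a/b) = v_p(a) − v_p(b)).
v_19(12/6137) = -2

Factor powers of 19 from the numerator and denominator of the reduced fraction: 12 = 19^0 · 12 and 6137 = 19^2 · 17. Apply v_p(a/b) = v_p(a) − v_p(b): v_19(12/6137) = 0 − 2 = -2.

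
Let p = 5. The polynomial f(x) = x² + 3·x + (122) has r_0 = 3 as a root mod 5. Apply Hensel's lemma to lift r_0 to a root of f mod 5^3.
r_2 = 18 (mod 125)

Hensel: r_{i+1} = r_i − f(r_i)·(f′(r_i))^{-1} mod 5^{i+2}, f′(x) = 2x + 3. Iterate:
  r_0 = 3 (mod 5)
  r_1 = 18 (mod 25)
  r_2 = 18 (mod 125)
Final: r = 18 satisfies f(r) ≡ 0 mod 5^3.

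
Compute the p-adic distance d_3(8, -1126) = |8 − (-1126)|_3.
d_3(8, -1126) = 1/81

Step 1 — x − y = 8 − (-1126) = 1134. Step 2 — v_3(1134) = 4 (factor: 1134 = (3^4 · 14); the sign does not affect v_p). Step 3 — |x − y|_3 = 3^{-4} = 1/81.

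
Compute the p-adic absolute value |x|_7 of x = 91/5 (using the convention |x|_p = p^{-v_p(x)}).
|91/5|_7 = 1/7

Step 1 — compute v_7(x) by factoring powers of 7 out of the numerator and denominator: v_7(91/5) = 1. Step 2 — apply |x|_p = p^{-v_p(x)} = 7^{-1} = 1/7.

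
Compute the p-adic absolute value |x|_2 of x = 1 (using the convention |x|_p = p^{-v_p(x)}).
|1|_2 = 1

Step 1 — compute v_2(x) by factoring powers of 2 out of the numerator and denominator: v_2(1) = 0. Step 2 — apply |x|_p = p^{-v_p(x)} = 2^{0} = 1.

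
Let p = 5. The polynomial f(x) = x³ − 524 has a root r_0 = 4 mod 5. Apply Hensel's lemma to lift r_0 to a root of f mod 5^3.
r_2 = 49 (mod 125)

Hensel: r_{i+1} = r_i − f(r_i)/f′(r_i) mod 5^{i+2}, where f′(x) = 3x². Iterate:
  r_0 = 4 (mod 5)
  r_1 = 24 (mod 25)
  r_2 = 49 (mod 125)
Final: r = 49 with f(r) ≡ 0 mod 5^3.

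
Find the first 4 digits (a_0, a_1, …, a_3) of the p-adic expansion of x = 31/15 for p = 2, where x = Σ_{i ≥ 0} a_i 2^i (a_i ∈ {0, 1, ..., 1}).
(a_0, …, a_3) = (1, 0, 0, 0)

v_2(31/15) = 0 (numerator and denominator both coprime to 2), so x ∈ ℤ_2^×. Compute digits iteratively via a_i = x_i mod 2, x_{i+1} = (x_i − a_i)/2, with x_0 = x:
  x_0 = 31/15;  a_0 = 1;  x_1 = (x_0 − 1)/2 = 8/15
  x_1 = 8/15;  a_1 = 0;  x_2 = (x_1 − 0)/2 = 4/15
  x_2 = 4/15;  a_2 = 0;  x_3 = (x_2 − 0)/2 = 2/15
  x_3 = 2/15;  a_3 = 0;  x_4 = (x_3 − 0)/2 = 1/15
Digits: (1, 0, 0, 0).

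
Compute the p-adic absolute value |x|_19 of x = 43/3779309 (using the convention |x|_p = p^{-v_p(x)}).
|43/3779309|_19 = 130321

Step 1 — compute v_19(x) by factoring powers of 19 out of the numerator and denominator: v_19(43/3779309) = -4. Step 2 — apply |x|_p = p^{-v_p(x)} = 19^{4} = 130321.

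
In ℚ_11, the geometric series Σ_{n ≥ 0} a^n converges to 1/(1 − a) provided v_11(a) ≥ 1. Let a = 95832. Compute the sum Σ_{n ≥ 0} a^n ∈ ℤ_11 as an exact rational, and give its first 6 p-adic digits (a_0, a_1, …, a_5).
Σ a^n = 1/(1 − a) = -1/95831;  first 6 digits = (1, 0, 0, 6, 6, 0)

v_11(a) = 3 ≥ 1, so the series converges in ℤ_11 to 1/(1 − a) = 1/(1 − 95832) = -1/95831. Expand this rational in ℤ_11: compute digits iteratively via d_i = x_i mod 11, x_{i+1} = (x_i − d_i)/11. The first 6 digits are (1, 0, 0, 6, 6, 0).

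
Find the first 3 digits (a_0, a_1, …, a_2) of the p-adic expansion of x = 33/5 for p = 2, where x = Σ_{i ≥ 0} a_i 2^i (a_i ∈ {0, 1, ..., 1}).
(a_0, …, a_2) = (1, 0, 1)

v_2(33/5) = 0 (numerator and denominator both coprime to 2), so x ∈ ℤ_2^×. Compute digits iteratively via a_i = x_i mod 2, x_{i+1} = (x_i − a_i)/2, with x_0 = x:
  x_0 = 33/5;  a_0 = 1;  x_1 = (x_0 − 1)/2 = 14/5
  x_1 = 14/5;  a_1 = 0;  x_2 = (x_1 − 0)/2 = 7/5
  x_2 = 7/5;  a_2 = 1;  x_3 = (x_2 − 1)/2 = 1/5
Digits: (1, 0, 1).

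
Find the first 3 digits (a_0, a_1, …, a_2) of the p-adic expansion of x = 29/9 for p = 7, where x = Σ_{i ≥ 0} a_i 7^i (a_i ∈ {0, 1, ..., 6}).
(a_0, …, a_2) = (4, 3, 5)

v_7(29/9) = 0 (numerator and denominator both coprime to 7), so x ∈ ℤ_7^×. Compute digits iteratively via a_i = x_i mod 7, x_{i+1} = (x_i − a_i)/7, with x_0 = x:
  x_0 = 29/9;  a_0 = 4;  x_1 = (x_0 − 4)/7 = -1/9
  x_1 = -1/9;  a_1 = 3;  x_2 = (x_1 − 3)/7 = -4/9
  x_2 = -4/9;  a_2 = 5;  x_3 = (x_2 − 5)/7 = -7/9
Digits: (4, 3, 5).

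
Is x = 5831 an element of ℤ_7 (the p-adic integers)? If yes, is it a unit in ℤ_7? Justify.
x ∈ ℤ_7 but not a unit; v_7(x) = 3 > 0

ℤ_7 = {x ∈ ℚ_7 : v_7(x) ≥ 0} and ℤ_7^× = {x ∈ ℤ_7 : v_7(x) = 0}. Here v_7(5831) = v_7(num) − v_7(den) = 3; compare against these criteria.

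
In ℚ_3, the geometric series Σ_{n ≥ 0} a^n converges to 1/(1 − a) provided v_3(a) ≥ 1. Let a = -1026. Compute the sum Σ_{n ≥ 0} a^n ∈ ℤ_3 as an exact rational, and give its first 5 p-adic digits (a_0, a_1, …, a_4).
Σ a^n = 1/(1 − a) = 1/1027;  first 5 digits = (1, 0, 0, 1, 2)

v_3(a) = 3 ≥ 1, so the series converges in ℤ_3 to 1/(1 − a) = 1/(1 − (-1026)) = 1/1027. Expand this rational in ℤ_3: compute digits iteratively via d_i = x_i mod 3, x_{i+1} = (x_i − d_i)/3. The first 5 digits are (1, 0, 0, 1, 2).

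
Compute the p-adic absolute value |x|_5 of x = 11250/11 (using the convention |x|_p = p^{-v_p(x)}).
|11250/11|_5 = 1/625

Step 1 — compute v_5(x) by factoring powers of 5 out of the numerator and denominator: v_5(11250/11) = 4. Step 2 — apply |x|_p = p^{-v_p(x)} = 5^{-4} = 1/625.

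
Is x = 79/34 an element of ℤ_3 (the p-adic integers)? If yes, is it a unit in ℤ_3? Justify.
x ∈ ℤ_3^× (unit); v_3(x) = 0

ℤ_3 = {x ∈ ℚ_3 : v_3(x) ≥ 0} and ℤ_3^× = {x ∈ ℤ_3 : v_3(x) = 0}. Here v_3(79/34) = v_3(num) − v_3(den) = 0; compare against these criteria.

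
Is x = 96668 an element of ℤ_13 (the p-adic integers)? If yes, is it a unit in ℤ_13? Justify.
x ∈ ℤ_13 but not a unit; v_13(x) = 3 > 0

ℤ_13 = {x ∈ ℚ_13 : v_13(x) ≥ 0} and ℤ_13^× = {x ∈ ℤ_13 : v_13(x) = 0}. Here v_13(96668) = v_13(num) − v_13(den) = 3; compare against these criteria.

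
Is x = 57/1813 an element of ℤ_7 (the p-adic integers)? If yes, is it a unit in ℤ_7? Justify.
x ∉ ℤ_7 (v_7(x) = -2 < 0)

ℤ_7 = {x ∈ ℚ_7 : v_7(x) ≥ 0} and ℤ_7^× = {x ∈ ℤ_7 : v_7(x) = 0}. Here v_7(57/1813) = v_7(num) − v_7(den) = -2; compare against these criteria.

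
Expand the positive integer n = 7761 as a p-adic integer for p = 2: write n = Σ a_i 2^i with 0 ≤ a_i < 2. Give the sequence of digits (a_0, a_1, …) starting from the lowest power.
(a_0, a_1, …) = (1, 0, 0, 0, 1, 0, 1, 0, 0, 1, 1, 1, 1)

Repeated division by 2 gives the digits low-to-high: 7761 = 1 + 1·2^4 + 1·2^6 + 1·2^9 + 1·2^10 + 1·2^11 + 1·2^12. Digit sequence: (1, 0, 0, 0, 1, 0, 1, 0, 0, 1, 1, 1, 1).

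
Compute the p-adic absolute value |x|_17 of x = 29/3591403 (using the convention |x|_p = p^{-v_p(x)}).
|29/3591403|_17 = 83521

Step 1 — compute v_17(x) by factoring powers of 17 out of the numerator and denominator: v_17(29/3591403) = -4. Step 2 — apply |x|_p = p^{-v_p(x)} = 17^{4} = 83521.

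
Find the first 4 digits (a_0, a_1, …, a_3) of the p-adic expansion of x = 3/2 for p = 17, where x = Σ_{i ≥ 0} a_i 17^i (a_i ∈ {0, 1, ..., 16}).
(a_0, …, a_3) = (10, 8, 8, 8)

v_17(3/2) = 0 (numerator and denominator both coprime to 17), so x ∈ ℤ_17^×. Compute digits iteratively via a_i = x_i mod 17, x_{i+1} = (x_i − a_i)/17, with x_0 = x:
  x_0 = 3/2;  a_0 = 10;  x_1 = (x_0 − 10)/17 = -1/2
  x_1 = -1/2;  a_1 = 8;  x_2 = (x_1 − 8)/17 = -1/2
  x_2 = -1/2;  a_2 = 8;  x_3 = (x_2 − 8)/17 = -1/2
  x_3 = -1/2;  a_3 = 8;  x_4 = (x_3 − 8)/17 = -1/2
Digits: (10, 8, 8, 8).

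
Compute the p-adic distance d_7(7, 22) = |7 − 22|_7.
d_7(7, 22) = 1

Step 1 — x − y = 7 − 22 = -15. Step 2 — v_7(-15) = 0 (factor: -15 = −(7^0 · 15); the sign does not affect v_p). Step 3 — |x − y|_7 = 7^{0} = 1.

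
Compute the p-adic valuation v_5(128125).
v_5(128125) = 5

v_5(n) is the largest exponent k such that 5^k divides n. Factor out: 128125 = 5^5 · 41. (Sign doesn't affect v_p.) So v_5(128125) = 5.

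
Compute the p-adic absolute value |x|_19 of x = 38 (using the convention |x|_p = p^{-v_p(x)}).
|38|_19 = 1/19

Step 1 — compute v_19(x) by factoring powers of 19 out of the numerator and denominator: v_19(38) = 1. Step 2 — apply |x|_p = p^{-v_p(x)} = 19^{-1} = 1/19.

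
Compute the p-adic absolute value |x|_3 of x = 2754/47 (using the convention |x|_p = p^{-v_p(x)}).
|2754/47|_3 = 1/81

Step 1 — compute v_3(x) by factoring powers of 3 out of the numerator and denominator: v_3(2754/47) = 4. Step 2 — apply |x|_p = p^{-v_p(x)} = 3^{-4} = 1/81.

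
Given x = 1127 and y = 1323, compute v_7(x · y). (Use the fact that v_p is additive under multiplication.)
v_7(1491021) = 4

v_p(x) = 2 (factor: 1127 = 7^2 · 23); v_p(y) = 2 (factor: 1323 = 7^2 · 27). Additivity: v_p(xy) = v_p(x) + v_p(y) = 2 + 2 = 4. (Direct check: xy = 1491021 = 7^4 · (621).)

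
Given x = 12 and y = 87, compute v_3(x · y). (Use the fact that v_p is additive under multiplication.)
v_3(1044) = 2

v_p(x) = 1 (factor: 12 = 3^1 · 4); v_p(y) = 1 (factor: 87 = 3^1 · 29). Additivity: v_p(xy) = v_p(x) + v_p(y) = 1 + 1 = 2. (Direct check: xy = 1044 = 3^2 · (116).)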